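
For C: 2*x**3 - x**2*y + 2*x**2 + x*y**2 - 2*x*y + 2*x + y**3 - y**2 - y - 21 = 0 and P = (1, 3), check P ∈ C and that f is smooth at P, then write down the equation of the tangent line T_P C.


Tangent line at P: 9*x + 23*y - 78 = 0.

Step 1: f(1, 3) = 0, so P lies on C.
Step 2: partial derivatives
  f_x(x, y) = 6*x**2 - 2*x*y + 4*x + y**2 - 2*y + 2, f_y(x, y) = -x**2 + 2*x*y - 2*x + 3*y**2 - 2*y - 1.
  f_x(P) = 9, f_y(P) = 23 (gradient nonzero, so P is smooth).
Step 3: tangent line at P: 9·(x − 1) + 23·(y − 3) = 0.
Expanding: 9*x + 23*y - 78 = 0.


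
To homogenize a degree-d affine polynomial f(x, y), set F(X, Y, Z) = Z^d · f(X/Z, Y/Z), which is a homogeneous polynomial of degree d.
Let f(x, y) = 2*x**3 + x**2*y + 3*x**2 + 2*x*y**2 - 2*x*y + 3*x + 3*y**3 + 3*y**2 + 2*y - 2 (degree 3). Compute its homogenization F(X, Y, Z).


F(X, Y, Z) = 2*X**3 + X**2*Y + 3*X**2*Z + 2*X*Y**2 - 2*X*Y*Z + 3*X*Z**2 + 3*Y**3 + 3*Y**2*Z + 2*Y*Z**2 - 2*Z**3

deg(f) = 3.
Substitute x = X/Z, y = Y/Z into f, then multiply by Z^3.
  monomial 2·x^3·y^0 ↦ 2·X^3·Y^0·Z^0.
  monomial 1·x^2·y^1 ↦ 1·X^2·Y^1·Z^0.
  monomial 3·x^2·y^0 ↦ 3·X^2·Y^0·Z^1.
  monomial 2·x^1·y^2 ↦ 2·X^1·Y^2·Z^0.
  monomial -2·x^1·y^1 ↦ -2·X^1·Y^1·Z^1.
  monomial 3·x^1·y^0 ↦ 3·X^1·Y^0·Z^2.
  monomial 3·x^0·y^3 ↦ 3·X^0·Y^3·Z^0.
  monomial 3·x^0·y^2 ↦ 3·X^0·Y^2·Z^1.
  monomial 2·x^0·y^1 ↦ 2·X^0·Y^1·Z^2.
  monomial -2·x^0·y^0 ↦ -2·X^0·Y^0·Z^3.
Collecting: F(X, Y, Z) = 2*X**3 + X**2*Y + 3*X**2*Z + 2*X*Y**2 - 2*X*Y*Z + 3*X*Z**2 + 3*Y**3 + 3*Y**2*Z + 2*Y*Z**2 - 2*Z**3.


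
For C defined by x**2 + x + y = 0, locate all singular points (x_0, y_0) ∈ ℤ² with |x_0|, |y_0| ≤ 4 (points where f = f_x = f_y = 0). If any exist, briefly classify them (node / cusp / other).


No singular points in the scanned grid; C is smooth there.

Compute partial derivatives:
  f_x = 2*x + 1.
  f_y = 1.
f_y = 1 is a nonzero constant, so f_y never vanishes: no point (x, y) can satisfy f = f_x = f_y = 0. In particular no (x, y) ∈ {−4, ..., 4}² is singular; the curve is smooth.


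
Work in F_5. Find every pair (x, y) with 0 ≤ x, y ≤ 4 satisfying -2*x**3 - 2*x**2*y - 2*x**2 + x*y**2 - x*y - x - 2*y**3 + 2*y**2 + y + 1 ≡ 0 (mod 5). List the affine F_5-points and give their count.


Affine F_5-points: {(0, 2), (1, 1), (2, 0), (2, 3), (2, 4), (3, 2), (4, 2), (4, 4)}; count = 8.

For each of the 25 pairs (x, y) ∈ F_5², evaluate f(x, y) mod 5. Record the zeros.
  x = 0: [0↦1, 1↦2, 2↦0, 3↦3, 4↦4]  zeros at y ∈ {2}
  x = 1: [0↦1, 1↦0, 2↦3, 3↦3, 4↦3]  zeros at y ∈ {1}
  x = 2: [0↦0, 1↦3, 2↦2, 3↦0, 4↦0]  zeros at y ∈ {0, 3, 4}
  x = 3: [0↦1, 1↦4, 2↦0, 3↦2, 4↦3]  zeros at y ∈ {2}
  x = 4: [0↦2, 1↦1, 2↦0, 3↦2, 4↦0]  zeros at y ∈ {2, 4}
Collecting zeros: affine points = {(0, 2), (1, 1), (2, 0), (2, 3), (2, 4), (3, 2), (4, 2), (4, 4)}.
Total count |C(F_5)_aff| = 8.


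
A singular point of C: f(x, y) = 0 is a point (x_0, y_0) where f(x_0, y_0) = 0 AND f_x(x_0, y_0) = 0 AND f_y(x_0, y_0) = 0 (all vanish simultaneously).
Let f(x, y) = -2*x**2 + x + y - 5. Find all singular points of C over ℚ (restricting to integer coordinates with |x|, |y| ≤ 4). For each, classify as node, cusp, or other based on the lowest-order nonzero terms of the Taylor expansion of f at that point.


No singular points in the scanned grid; C is smooth there.

Compute partial derivatives:
  f_x = 1 - 4*x.
  f_y = 1.
f_y = 1 is a nonzero constant, so f_y never vanishes: no point (x, y) can satisfy f = f_x = f_y = 0. In particular no (x, y) ∈ {−4, ..., 4}² is singular; the curve is smooth.


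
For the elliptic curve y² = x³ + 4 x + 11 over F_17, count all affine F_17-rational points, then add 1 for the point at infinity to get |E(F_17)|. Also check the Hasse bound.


Affine points = {(1, 4), (1, 13), (3, 4), (3, 13), (6, 8), (6, 9), (7, 5), (7, 12), (11, 3), (11, 14), (12, 6), (12, 11), (13, 4), (13, 13)}; affine count = 14; |E(F_17)| = 15.

Discriminant check: Δ ∝ 4a³ + 27b² = 4·4³ + 27·11² = 4·64 + 27·121 ≡ 4 (mod 17). Nonzero ⇒ E is nonsingular.
For each x ∈ F_17, compute rhs = x³ + 4·x + 11 mod 17, then count y ∈ F_17 with y² ≡ rhs.
  x = 0: rhs = 11, matching y values: none (0 points).
  x = 1: rhs = 16, matching y values: 4, 13 (2 points).
  x = 2: rhs = 10, matching y values: none (0 points).
  x = 3: rhs = 16, matching y values: 4, 13 (2 points).
  x = 4: rhs = 6, matching y values: none (0 points).
  x = 5: rhs = 3, matching y values: none (0 points).
  x = 6: rhs = 13, matching y values: 8, 9 (2 points).
  x = 7: rhs = 8, matching y values: 5, 12 (2 points).
  x = 8: rhs = 11, matching y values: none (0 points).
  x = 9: rhs = 11, matching y values: none (0 points).
  x = 10: rhs = 14, matching y values: none (0 points).
  x = 11: rhs = 9, matching y values: 3, 14 (2 points).
  x = 12: rhs = 2, matching y values: 6, 11 (2 points).
  x = 13: rhs = 16, matching y values: 4, 13 (2 points).
  x = 14: rhs = 6, matching y values: none (0 points).
  x = 15: rhs = 12, matching y values: none (0 points).
  x = 16: rhs = 6, matching y values: none (0 points).
Total affine count: 14.
Full point count |E(F_17)| = 14 + 1 = 15.
Hasse bound: |15 − (17+1)| = |-3| = 3 ≤ 2√17 ≈ 8.2462 ✓.


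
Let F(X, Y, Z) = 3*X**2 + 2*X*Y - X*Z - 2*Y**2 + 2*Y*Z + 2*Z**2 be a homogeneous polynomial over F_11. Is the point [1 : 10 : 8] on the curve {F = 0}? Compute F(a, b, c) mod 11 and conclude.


F(1,10,8) ≡ 4 (mod 11); P is NOT on the curve.

Evaluate F(1, 10, 8) term-by-term (mod 11).
  3*X**2 ↦ 3·1·1·1 = 3
  2*X*Y ↦ 2·1·10·1 = 20
  -X*Z ↦ -1·1·1·8 = -8
  -2*Y**2 ↦ -2·1·100·1 = -200
  2*Y*Z ↦ 2·1·10·8 = 160
  2*Z**2 ↦ 2·1·1·64 = 128
Sum: F(1, 10, 8) = (3) + (20) + (-8) + (-200) + (160) + (128) = 103.
Reducing mod 11: 103 ≡ 4 (mod 11).
Since F(a, b, c) ≡ 4 ≠ 0 (mod 11), P does NOT lie on the curve.


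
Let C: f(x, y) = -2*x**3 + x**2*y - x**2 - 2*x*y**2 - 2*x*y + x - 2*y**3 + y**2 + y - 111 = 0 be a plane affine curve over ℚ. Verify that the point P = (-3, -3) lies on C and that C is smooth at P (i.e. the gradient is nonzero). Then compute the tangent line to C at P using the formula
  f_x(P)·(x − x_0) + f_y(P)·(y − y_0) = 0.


Tangent line at P: -41*x - 80*y - 363 = 0.

Step 1: f(-3, -3) = 0, so P lies on C.
Step 2: partial derivatives
  f_x(x, y) = -6*x**2 + 2*x*y - 2*x - 2*y**2 - 2*y + 1, f_y(x, y) = x**2 - 4*x*y - 2*x - 6*y**2 + 2*y + 1.
  f_x(P) = -41, f_y(P) = -80 (gradient nonzero, so P is smooth).
Step 3: tangent line at P: -41·(x − -3) + -80·(y − -3) = 0.
Expanding: -41*x - 80*y - 363 = 0.


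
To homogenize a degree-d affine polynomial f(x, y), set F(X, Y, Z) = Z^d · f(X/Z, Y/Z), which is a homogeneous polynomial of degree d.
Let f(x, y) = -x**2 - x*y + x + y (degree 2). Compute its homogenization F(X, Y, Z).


F(X, Y, Z) = -X**2 - X*Y + X*Z + Y*Z

deg(f) = 2.
Substitute x = X/Z, y = Y/Z into f, then multiply by Z^2.
  monomial -1·x^2·y^0 ↦ -1·X^2·Y^0·Z^0.
  monomial -1·x^1·y^1 ↦ -1·X^1·Y^1·Z^0.
  monomial 1·x^1·y^0 ↦ 1·X^1·Y^0·Z^1.
  monomial 1·x^0·y^1 ↦ 1·X^0·Y^1·Z^1.
Collecting: F(X, Y, Z) = -X**2 - X*Y + X*Z + Y*Z.


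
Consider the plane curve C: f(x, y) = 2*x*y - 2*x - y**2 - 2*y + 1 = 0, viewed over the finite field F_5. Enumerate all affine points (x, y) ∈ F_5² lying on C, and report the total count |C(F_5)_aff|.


Affine F_5-points: {(1, 2), (1, 3), (3, 0), (3, 4)}; count = 4.

For each of the 25 pairs (x, y) ∈ F_5², evaluate f(x, y) mod 5. Record the zeros.
  x = 0: [0↦1, 1↦3, 2↦3, 3↦1, 4↦2]  zeros at y ∈ ∅
  x = 1: [0↦4, 1↦3, 2↦0, 3↦0, 4↦3]  zeros at y ∈ {2, 3}
  x = 2: [0↦2, 1↦3, 2↦2, 3↦4, 4↦4]  zeros at y ∈ ∅
  x = 3: [0↦0, 1↦3, 2↦4, 3↦3, 4↦0]  zeros at y ∈ {0, 4}
  x = 4: [0↦3, 1↦3, 2↦1, 3↦2, 4↦1]  zeros at y ∈ ∅
Collecting zeros: affine points = {(1, 2), (1, 3), (3, 0), (3, 4)}.
Total count |C(F_5)_aff| = 4.


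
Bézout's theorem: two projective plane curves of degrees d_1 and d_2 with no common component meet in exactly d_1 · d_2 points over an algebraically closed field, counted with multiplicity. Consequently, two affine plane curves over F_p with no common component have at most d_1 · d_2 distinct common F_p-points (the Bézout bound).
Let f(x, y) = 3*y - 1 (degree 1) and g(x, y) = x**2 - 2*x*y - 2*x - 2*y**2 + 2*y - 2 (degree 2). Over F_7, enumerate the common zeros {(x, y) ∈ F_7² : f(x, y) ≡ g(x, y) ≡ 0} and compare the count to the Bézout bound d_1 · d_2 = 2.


Common zeros: {(0, 5), (5, 5)}; count = 2; Bézout bound = 2.

deg(f) = 1, deg(g) = 2, so Bézout bound = 2.
Scan x ∈ F_7. For each x, list the y ∈ F_7 with f(x, y) ≡ 0 and those with g(x, y) ≡ 0 (mod 7); the common zeros in that column are the intersection.
  x = 0: f ≡ 0 at y ∈ {5}; g ≡ 0 at y ∈ {3, 5}; common: {5}.
  x = 1: f ≡ 0 at y ∈ {5}; g ≡ 0 at y ∈ {3, 4}; common: ∅.
  x = 2: f ≡ 0 at y ∈ {5}; g ≡ 0 at y ∈ {2, 4}; common: ∅.
  x = 3: f ≡ 0 at y ∈ {5}; g ≡ 0 at y ∈ ∅; common: ∅.
  x = 4: f ≡ 0 at y ∈ {5}; g ≡ 0 at y ∈ {2}; common: ∅.
  x = 5: f ≡ 0 at y ∈ {5}; g ≡ 0 at y ∈ {5}; common: {5}.
  x = 6: f ≡ 0 at y ∈ {5}; g ≡ 0 at y ∈ ∅; common: ∅.
Collecting: common zeros = {(0, 5), (5, 5)}, so the count is 2.
Comparison with the Bézout bound: 2 ≤ 2 = deg(f)·deg(g), as expected for curves with no common component (the bound is attained).


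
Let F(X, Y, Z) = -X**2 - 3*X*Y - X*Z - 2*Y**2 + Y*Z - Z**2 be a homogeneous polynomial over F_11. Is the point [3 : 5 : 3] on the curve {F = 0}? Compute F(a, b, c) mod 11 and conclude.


F(3,5,3) ≡ 3 (mod 11); P is NOT on the curve.

Evaluate F(3, 5, 3) term-by-term (mod 11).
  -X**2 ↦ -1·9·1·1 = -9
  -3*X*Y ↦ -3·3·5·1 = -45
  -X*Z ↦ -1·3·1·3 = -9
  -2*Y**2 ↦ -2·1·25·1 = -50
  Y*Z ↦ 1·1·5·3 = 15
  -Z**2 ↦ -1·1·1·9 = -9
Sum: F(3, 5, 3) = (-9) + (-45) + (-9) + (-50) + (15) + (-9) = -107.
Reducing mod 11: -107 ≡ 3 (mod 11).
Since F(a, b, c) ≡ 3 ≠ 0 (mod 11), P does NOT lie on the curve.


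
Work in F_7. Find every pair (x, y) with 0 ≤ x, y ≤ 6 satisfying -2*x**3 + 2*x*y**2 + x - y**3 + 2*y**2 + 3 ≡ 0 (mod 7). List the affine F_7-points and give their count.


Affine F_7-points: {(1, 6), (2, 4), (2, 5), (4, 1), (5, 1), (5, 3)}; count = 6.

For each of the 49 pairs (x, y) ∈ F_7², evaluate f(x, y) mod 7. Record the zeros.
  x = 0: [0↦3, 1↦4, 2↦3, 3↦1, 4↦6, 5↦5, 6↦6]  zeros at y ∈ ∅
  x = 1: [0↦2, 1↦5, 2↦3, 3↦4, 4↦2, 5↦5, 6↦0]  zeros at y ∈ {6}
  x = 2: [0↦3, 1↦1, 2↦5, 3↦2, 4↦0, 5↦0, 6↦3]  zeros at y ∈ {4, 5}
  x = 3: [0↦1, 1↦1, 2↦4, 3↦4, 4↦2, 5↦6, 6↦3]  zeros at y ∈ ∅
  x = 4: [0↦5, 1↦0, 2↦2, 3↦5, 4↦3, 5↦4, 6↦2]  zeros at y ∈ {1}
  x = 5: [0↦3, 1↦0, 2↦1, 3↦0, 4↦5, 5↦3, 6↦2]  zeros at y ∈ {1, 3}
  x = 6: [0↦4, 1↦3, 2↦3, 3↦5, 4↦3, 5↦5, 6↦5]  zeros at y ∈ ∅
Collecting zeros: affine points = {(1, 6), (2, 4), (2, 5), (4, 1), (5, 1), (5, 3)}.
Total count |C(F_7)_aff| = 6.


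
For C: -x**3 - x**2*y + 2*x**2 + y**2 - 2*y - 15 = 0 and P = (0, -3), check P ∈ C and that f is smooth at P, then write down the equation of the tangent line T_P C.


Tangent line at P: -8*y - 24 = 0.

Step 1: f(0, -3) = 0, so P lies on C.
Step 2: partial derivatives
  f_x(x, y) = -3*x**2 - 2*x*y + 4*x, f_y(x, y) = -x**2 + 2*y - 2.
  f_x(P) = 0, f_y(P) = -8 (gradient nonzero, so P is smooth).
Step 3: tangent line at P: 0·(x − 0) + -8·(y − -3) = 0.
Expanding: -8*y - 24 = 0.


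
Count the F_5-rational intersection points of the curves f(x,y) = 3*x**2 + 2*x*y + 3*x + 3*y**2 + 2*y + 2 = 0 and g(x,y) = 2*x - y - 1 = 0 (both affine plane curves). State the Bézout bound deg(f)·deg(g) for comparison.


Common zeros: {(1, 1), (2, 3)}; count = 2; Bézout bound = 2.

deg(f) = 2, deg(g) = 1, so Bézout bound = 2.
Scan x ∈ F_5. For each x, list the y ∈ F_5 with f(x, y) ≡ 0 and those with g(x, y) ≡ 0 (mod 5); the common zeros in that column are the intersection.
  x = 0: f ≡ 0 at y ∈ {3}; g ≡ 0 at y ∈ {4}; common: ∅.
  x = 1: f ≡ 0 at y ∈ {1}; g ≡ 0 at y ∈ {1}; common: {1}.
  x = 2: f ≡ 0 at y ∈ {0, 3}; g ≡ 0 at y ∈ {3}; common: {3}.
  x = 3: f ≡ 0 at y ∈ ∅; g ≡ 0 at y ∈ {0}; common: ∅.
  x = 4: f ≡ 0 at y ∈ {1, 4}; g ≡ 0 at y ∈ {2}; common: ∅.
Collecting: common zeros = {(1, 1), (2, 3)}, so the count is 2.
Comparison with the Bézout bound: 2 ≤ 2 = deg(f)·deg(g), as expected for curves with no common component (the bound is attained).


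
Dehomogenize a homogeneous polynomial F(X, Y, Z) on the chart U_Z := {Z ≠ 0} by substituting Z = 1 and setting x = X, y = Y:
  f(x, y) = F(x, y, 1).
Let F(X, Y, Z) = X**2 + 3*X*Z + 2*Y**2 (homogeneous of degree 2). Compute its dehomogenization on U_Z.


f(x, y) = x**2 + 3*x + 2*y**2

On U_Z we set Z = 1. Each monomial c·X^i·Y^j·Z^k in F becomes c·x^i·y^j·1^k = c·x^i·y^j.
Substituting Z = 1: F(X, Y, 1) = x**2 + 3*x + 2*y**2.
Note: deg(f) ≤ deg(F) = 2; strict inequality happens when F is divisible by Z (lost terms).


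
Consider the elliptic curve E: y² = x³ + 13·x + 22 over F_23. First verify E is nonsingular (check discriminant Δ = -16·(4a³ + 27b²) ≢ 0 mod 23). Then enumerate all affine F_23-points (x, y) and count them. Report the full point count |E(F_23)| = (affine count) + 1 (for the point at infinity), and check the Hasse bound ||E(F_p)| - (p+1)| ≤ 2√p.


Affine points = {(1, 6), (1, 17), (4, 0), (10, 5), (10, 18), (11, 1), (11, 22), (14, 2), (14, 21), (15, 2), (15, 21), (16, 5), (16, 18), (17, 2), (17, 21), (18, 4), (18, 19), (20, 5), (20, 18), (22, 10), (22, 13)}; affine count = 21; |E(F_23)| = 22.

Discriminant check: Δ ∝ 4a³ + 27b² = 4·13³ + 27·22² = 4·2197 + 27·484 ≡ 6 (mod 23). Nonzero ⇒ E is nonsingular.
For each x ∈ F_23, compute rhs = x³ + 13·x + 22 mod 23, then count y ∈ F_23 with y² ≡ rhs.
  x = 0: rhs = 22, matching y values: none (0 points).
  x = 1: rhs = 13, matching y values: 6, 17 (2 points).
  x = 2: rhs = 10, matching y values: none (0 points).
  x = 3: rhs = 19, matching y values: none (0 points).
  x = 4: rhs = 0, matching y values: 0 (1 points).
  x = 5: rhs = 5, matching y values: none (0 points).
  x = 6: rhs = 17, matching y values: none (0 points).
  x = 7: rhs = 19, matching y values: none (0 points).
  x = 8: rhs = 17, matching y values: none (0 points).
  x = 9: rhs = 17, matching y values: none (0 points).
  x = 10: rhs = 2, matching y values: 5, 18 (2 points).
  x = 11: rhs = 1, matching y values: 1, 22 (2 points).
  x = 12: rhs = 20, matching y values: none (0 points).
  x = 13: rhs = 19, matching y values: none (0 points).
  x = 14: rhs = 4, matching y values: 2, 21 (2 points).
  x = 15: rhs = 4, matching y values: 2, 21 (2 points).
  x = 16: rhs = 2, matching y values: 5, 18 (2 points).
  x = 17: rhs = 4, matching y values: 2, 21 (2 points).
  x = 18: rhs = 16, matching y values: 4, 19 (2 points).
  x = 19: rhs = 21, matching y values: none (0 points).
  x = 20: rhs = 2, matching y values: 5, 18 (2 points).
  x = 21: rhs = 11, matching y values: none (0 points).
  x = 22: rhs = 8, matching y values: 10, 13 (2 points).
Total affine count: 21.
Full point count |E(F_23)| = 21 + 1 = 22.
Hasse bound: |22 − (23+1)| = |-2| = 2 ≤ 2√23 ≈ 9.5917 ✓.


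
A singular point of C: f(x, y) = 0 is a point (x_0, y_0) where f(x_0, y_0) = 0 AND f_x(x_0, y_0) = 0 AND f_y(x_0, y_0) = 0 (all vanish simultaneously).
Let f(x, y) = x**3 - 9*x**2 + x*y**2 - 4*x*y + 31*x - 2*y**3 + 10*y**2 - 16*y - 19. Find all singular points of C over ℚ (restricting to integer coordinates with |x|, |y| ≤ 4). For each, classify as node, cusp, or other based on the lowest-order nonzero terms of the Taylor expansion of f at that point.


Singular points: {(3, 2)}; classification: cusp.

Compute partial derivatives:
  f_x = 3*x**2 - 18*x + y**2 - 4*y + 31.
  f_y = 2*x*y - 4*x - 6*y**2 + 20*y - 16.
Scan x_0 ∈ {−4, ..., 4}. For each x_0, f_y(x_0, y) is a polynomial in y; find its integer roots y ∈ {−4, ..., 4}, then test f_x and f at those candidates.
  x = -4: f_y(-4, y) = -6*y**2 + 12*y; vanishes at y ∈ {0, 2}. (-4, 0): f_x = 151 ≠ 0; (-4, 2): f_x = 147 ≠ 0.
  x = -3: f_y(-3, y) = -6*y**2 + 14*y - 4; vanishes at y ∈ {2}. (-3, 2): f_x = 108 ≠ 0.
  x = -2: f_y(-2, y) = -6*y**2 + 16*y - 8; vanishes at y ∈ {2}. (-2, 2): f_x = 75 ≠ 0.
  x = -1: f_y(-1, y) = -6*y**2 + 18*y - 12; vanishes at y ∈ {1, 2}. (-1, 1): f_x = 49 ≠ 0; (-1, 2): f_x = 48 ≠ 0.
  x = 0: f_y(0, y) = -6*y**2 + 20*y - 16; vanishes at y ∈ {2}. (0, 2): f_x = 27 ≠ 0.
  x = 1: f_y(1, y) = -6*y**2 + 22*y - 20; vanishes at y ∈ {2}. (1, 2): f_x = 12 ≠ 0.
  x = 2: f_y(2, y) = -6*y**2 + 24*y - 24; vanishes at y ∈ {2}. (2, 2): f_x = 3 ≠ 0.
  x = 3: f_y(3, y) = -6*y**2 + 26*y - 28; vanishes at y ∈ {2}. (3, 2): f_x = 0, f = 0 — SINGULAR.
  x = 4: f_y(4, y) = -6*y**2 + 28*y - 32; vanishes at y ∈ {2}. (4, 2): f_x = 3 ≠ 0.
Only singular point on the grid: (3, 2).
Classify: substitute x = 3 + u, y = 2 + v and expand: f = u**3 + u*v**2 - 2*v**3 + v**2.
No constant or linear terms (consistent with a singular point). Quadratic part: v**2. Cubic part: u**3 + u*v**2 - 2*v**3.
The quadratic part v**2 is a perfect square, so there is a single (double) tangent line v = 0, i.e. y = 2. Restricting the cubic part to that line (v = 0) leaves u**3 ≠ 0, so f is not divisible by v and the branch is v² ≈ -u**3 to lowest order — this is a cusp.
Classification: cusp.


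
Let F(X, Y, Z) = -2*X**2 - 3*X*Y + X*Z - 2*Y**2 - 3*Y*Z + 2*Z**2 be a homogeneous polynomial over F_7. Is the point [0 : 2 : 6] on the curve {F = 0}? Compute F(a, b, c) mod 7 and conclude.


F(0,2,6) ≡ 0 (mod 7); P is on the curve.

Evaluate F(0, 2, 6) term-by-term (mod 7).
  -2*X**2 ↦ -2·0·1·1 = 0
  -3*X*Y ↦ -3·0·2·1 = 0
  X*Z ↦ 1·0·1·6 = 0
  -2*Y**2 ↦ -2·1·4·1 = -8
  -3*Y*Z ↦ -3·1·2·6 = -36
  2*Z**2 ↦ 2·1·1·36 = 72
Sum: F(0, 2, 6) = (0) + (0) + (0) + (-8) + (-36) + (72) = 28.
Reducing mod 7: 28 ≡ 0 (mod 7).
Since F(a, b, c) ≡ 0 (mod 7), P lies on the curve.


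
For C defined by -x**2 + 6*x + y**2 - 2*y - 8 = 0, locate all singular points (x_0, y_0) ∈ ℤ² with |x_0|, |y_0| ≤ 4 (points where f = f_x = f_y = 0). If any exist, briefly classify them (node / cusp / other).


Singular points: {(3, 1)}; classification: node.

Compute partial derivatives:
  f_x = 6 - 2*x.
  f_y = 2*y - 2.
Scan x_0 ∈ {−4, ..., 4}. For each x_0, f_y(x_0, y) is a polynomial in y; find its integer roots y ∈ {−4, ..., 4}, then test f_x and f at those candidates.
  x = -4: f_y(-4, y) = 2*y - 2; vanishes at y ∈ {1}. (-4, 1): f_x = 14 ≠ 0.
  x = -3: f_y(-3, y) = 2*y - 2; vanishes at y ∈ {1}. (-3, 1): f_x = 12 ≠ 0.
  x = -2: f_y(-2, y) = 2*y - 2; vanishes at y ∈ {1}. (-2, 1): f_x = 10 ≠ 0.
  x = -1: f_y(-1, y) = 2*y - 2; vanishes at y ∈ {1}. (-1, 1): f_x = 8 ≠ 0.
  x = 0: f_y(0, y) = 2*y - 2; vanishes at y ∈ {1}. (0, 1): f_x = 6 ≠ 0.
  x = 1: f_y(1, y) = 2*y - 2; vanishes at y ∈ {1}. (1, 1): f_x = 4 ≠ 0.
  x = 2: f_y(2, y) = 2*y - 2; vanishes at y ∈ {1}. (2, 1): f_x = 2 ≠ 0.
  x = 3: f_y(3, y) = 2*y - 2; vanishes at y ∈ {1}. (3, 1): f_x = 0, f = 0 — SINGULAR.
  x = 4: f_y(4, y) = 2*y - 2; vanishes at y ∈ {1}. (4, 1): f_x = -2 ≠ 0.
Only singular point on the grid: (3, 1).
Classify: substitute x = 3 + u, y = 1 + v and expand: f = -u**2 + v**2.
No constant or linear terms (consistent with a singular point). Quadratic part: -u**2 + v**2. Cubic part: 0.
The quadratic part v**2 - u**2 = (v − u)(v + u) splits into two distinct linear factors, so there are two distinct tangent lines y − 1 = ±(x − 3) — this is a node (ordinary double point).
Classification: node.


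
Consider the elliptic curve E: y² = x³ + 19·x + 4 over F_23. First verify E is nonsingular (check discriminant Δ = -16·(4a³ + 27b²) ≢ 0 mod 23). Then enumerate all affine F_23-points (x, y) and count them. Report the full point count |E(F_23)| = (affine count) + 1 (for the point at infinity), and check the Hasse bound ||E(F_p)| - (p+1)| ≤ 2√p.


Affine points = {(0, 2), (0, 21), (1, 1), (1, 22), (2, 2), (2, 21), (4, 11), (4, 12), (6, 9), (6, 14), (8, 1), (8, 22), (11, 7), (11, 16), (14, 1), (14, 22), (19, 5), (19, 18), (20, 9), (20, 14), (21, 2), (21, 21)}; affine count = 22; |E(F_23)| = 23.

Discriminant check: Δ ∝ 4a³ + 27b² = 4·19³ + 27·4² = 4·6859 + 27·16 ≡ 15 (mod 23). Nonzero ⇒ E is nonsingular.
For each x ∈ F_23, compute rhs = x³ + 19·x + 4 mod 23, then count y ∈ F_23 with y² ≡ rhs.
  x = 0: rhs = 4, matching y values: 2, 21 (2 points).
  x = 1: rhs = 1, matching y values: 1, 22 (2 points).
  x = 2: rhs = 4, matching y values: 2, 21 (2 points).
  x = 3: rhs = 19, matching y values: none (0 points).
  x = 4: rhs = 6, matching y values: 11, 12 (2 points).
  x = 5: rhs = 17, matching y values: none (0 points).
  x = 6: rhs = 12, matching y values: 9, 14 (2 points).
  x = 7: rhs = 20, matching y values: none (0 points).
  x = 8: rhs = 1, matching y values: 1, 22 (2 points).
  x = 9: rhs = 7, matching y values: none (0 points).
  x = 10: rhs = 21, matching y values: none (0 points).
  x = 11: rhs = 3, matching y values: 7, 16 (2 points).
  x = 12: rhs = 5, matching y values: none (0 points).
  x = 13: rhs = 10, matching y values: none (0 points).
  x = 14: rhs = 1, matching y values: 1, 22 (2 points).
  x = 15: rhs = 7, matching y values: none (0 points).
  x = 16: rhs = 11, matching y values: none (0 points).
  x = 17: rhs = 19, matching y values: none (0 points).
  x = 18: rhs = 14, matching y values: none (0 points).
  x = 19: rhs = 2, matching y values: 5, 18 (2 points).
  x = 20: rhs = 12, matching y values: 9, 14 (2 points).
  x = 21: rhs = 4, matching y values: 2, 21 (2 points).
  x = 22: rhs = 7, matching y values: none (0 points).
Total affine count: 22.
Full point count |E(F_23)| = 22 + 1 = 23.
Hasse bound: |23 − (23+1)| = |-1| = 1 ≤ 2√23 ≈ 9.5917 ✓.


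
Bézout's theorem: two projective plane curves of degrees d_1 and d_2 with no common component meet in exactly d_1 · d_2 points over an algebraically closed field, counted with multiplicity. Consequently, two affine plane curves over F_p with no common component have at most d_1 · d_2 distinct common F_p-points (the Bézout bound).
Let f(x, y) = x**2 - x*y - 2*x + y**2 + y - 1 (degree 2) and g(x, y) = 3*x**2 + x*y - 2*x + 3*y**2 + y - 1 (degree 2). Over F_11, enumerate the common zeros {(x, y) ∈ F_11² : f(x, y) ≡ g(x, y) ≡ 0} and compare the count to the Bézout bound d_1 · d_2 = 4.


Common zeros: ∅; count = 0; Bézout bound = 4.

deg(f) = 2, deg(g) = 2, so Bézout bound = 4.
Scan x ∈ F_11. For each x, list the y ∈ F_11 with f(x, y) ≡ 0 and those with g(x, y) ≡ 0 (mod 11); the common zeros in that column are the intersection.
  x = 0: f ≡ 0 at y ∈ {3, 7}; g ≡ 0 at y ∈ ∅; common: ∅.
  x = 1: f ≡ 0 at y ∈ ∅; g ≡ 0 at y ∈ {0, 3}; common: ∅.
  x = 2: f ≡ 0 at y ∈ {4, 8}; g ≡ 0 at y ∈ ∅; common: ∅.
  x = 3: f ≡ 0 at y ∈ ∅; g ≡ 0 at y ∈ ∅; common: ∅.
  x = 4: f ≡ 0 at y ∈ {4, 10}; g ≡ 0 at y ∈ ∅; common: ∅.
  x = 5: f ≡ 0 at y ∈ {1, 3}; g ≡ 0 at y ∈ {2, 7}; common: ∅.
  x = 6: f ≡ 0 at y ∈ ∅; g ≡ 0 at y ∈ {2, 3}; common: ∅.
  x = 7: f ≡ 0 at y ∈ ∅; g ≡ 0 at y ∈ {0, 1}; common: ∅.
  x = 8: f ≡ 0 at y ∈ {8, 10}; g ≡ 0 at y ∈ {1, 7}; common: ∅.
  x = 9: f ≡ 0 at y ∈ {1, 7}; g ≡ 0 at y ∈ ∅; common: ∅.
  x = 10: f ≡ 0 at y ∈ ∅; g ≡ 0 at y ∈ ∅; common: ∅.
Collecting: common zeros = ∅, so the count is 0.
Comparison with the Bézout bound: 0 ≤ 4 = deg(f)·deg(g), as expected for curves with no common component (the affine F_11-count falls short of the bound because intersections may lie at infinity, over extension fields, or carry multiplicity).


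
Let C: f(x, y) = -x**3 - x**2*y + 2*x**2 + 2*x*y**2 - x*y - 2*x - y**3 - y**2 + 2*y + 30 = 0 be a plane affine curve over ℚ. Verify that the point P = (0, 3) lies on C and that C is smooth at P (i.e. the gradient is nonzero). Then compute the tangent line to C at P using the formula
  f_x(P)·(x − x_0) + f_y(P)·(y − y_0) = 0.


Tangent line at P: 13*x - 31*y + 93 = 0.

Step 1: f(0, 3) = 0, so P lies on C.
Step 2: partial derivatives
  f_x(x, y) = -3*x**2 - 2*x*y + 4*x + 2*y**2 - y - 2, f_y(x, y) = -x**2 + 4*x*y - x - 3*y**2 - 2*y + 2.
  f_x(P) = 13, f_y(P) = -31 (gradient nonzero, so P is smooth).
Step 3: tangent line at P: 13·(x − 0) + -31·(y − 3) = 0.
Expanding: 13*x - 31*y + 93 = 0.


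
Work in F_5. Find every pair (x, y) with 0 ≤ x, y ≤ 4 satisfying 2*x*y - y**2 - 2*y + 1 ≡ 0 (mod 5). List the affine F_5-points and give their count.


Affine F_5-points: {(1, 1), (1, 4), (3, 2), (4, 3)}; count = 4.

For each of the 25 pairs (x, y) ∈ F_5², evaluate f(x, y) mod 5. Record the zeros.
  x = 0: [0↦1, 1↦3, 2↦3, 3↦1, 4↦2]  zeros at y ∈ ∅
  x = 1: [0↦1, 1↦0, 2↦2, 3↦2, 4↦0]  zeros at y ∈ {1, 4}
  x = 2: [0↦1, 1↦2, 2↦1, 3↦3, 4↦3]  zeros at y ∈ ∅
  x = 3: [0↦1, 1↦4, 2↦0, 3↦4, 4↦1]  zeros at y ∈ {2}
  x = 4: [0↦1, 1↦1, 2↦4, 3↦0, 4↦4]  zeros at y ∈ {3}
Collecting zeros: affine points = {(1, 1), (1, 4), (3, 2), (4, 3)}.
Total count |C(F_5)_aff| = 4.


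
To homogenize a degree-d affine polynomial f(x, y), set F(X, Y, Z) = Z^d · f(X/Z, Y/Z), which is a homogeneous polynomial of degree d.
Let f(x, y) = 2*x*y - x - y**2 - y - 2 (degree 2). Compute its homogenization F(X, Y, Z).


F(X, Y, Z) = 2*X*Y - X*Z - Y**2 - Y*Z - 2*Z**2

deg(f) = 2.
Substitute x = X/Z, y = Y/Z into f, then multiply by Z^2.
  monomial 2·x^1·y^1 ↦ 2·X^1·Y^1·Z^0.
  monomial -1·x^1·y^0 ↦ -1·X^1·Y^0·Z^1.
  monomial -1·x^0·y^2 ↦ -1·X^0·Y^2·Z^0.
  monomial -1·x^0·y^1 ↦ -1·X^0·Y^1·Z^1.
  monomial -2·x^0·y^0 ↦ -2·X^0·Y^0·Z^2.
Collecting: F(X, Y, Z) = 2*X*Y - X*Z - Y**2 - Y*Z - 2*Z**2.


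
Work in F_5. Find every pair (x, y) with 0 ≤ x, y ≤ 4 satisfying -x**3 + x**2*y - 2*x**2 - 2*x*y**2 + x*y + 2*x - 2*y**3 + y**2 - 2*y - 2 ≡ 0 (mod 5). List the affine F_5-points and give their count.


Affine F_5-points: {(0, 1), (2, 1), (3, 3), (4, 0)}; count = 4.

For each of the 25 pairs (x, y) ∈ F_5², evaluate f(x, y) mod 5. Record the zeros.
  x = 0: [0↦3, 1↦0, 2↦2, 3↦2, 4↦3]  zeros at y ∈ {1}
  x = 1: [0↦2, 1↦4, 2↦2, 3↦4, 4↦3]  zeros at y ∈ ∅
  x = 2: [0↦1, 1↦0, 2↦1, 3↦2, 4↦1]  zeros at y ∈ {1}
  x = 3: [0↦4, 1↦2, 2↦3, 3↦0, 4↦1]  zeros at y ∈ {3}
  x = 4: [0↦0, 1↦4, 2↦2, 3↦2, 4↦2]  zeros at y ∈ {0}
Collecting zeros: affine points = {(0, 1), (2, 1), (3, 3), (4, 0)}.
Total count |C(F_5)_aff| = 4.


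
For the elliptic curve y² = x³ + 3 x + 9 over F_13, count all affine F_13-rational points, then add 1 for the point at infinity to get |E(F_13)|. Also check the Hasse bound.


Affine points = {(0, 3), (0, 10), (1, 0), (2, 6), (2, 7), (6, 3), (6, 10), (7, 3), (7, 10), (8, 5), (8, 8), (10, 5), (10, 8)}; affine count = 13; |E(F_13)| = 14.

Discriminant check: Δ ∝ 4a³ + 27b² = 4·3³ + 27·9² = 4·27 + 27·81 ≡ 7 (mod 13). Nonzero ⇒ E is nonsingular.
For each x ∈ F_13, compute rhs = x³ + 3·x + 9 mod 13, then count y ∈ F_13 with y² ≡ rhs.
  x = 0: rhs = 9, matching y values: 3, 10 (2 points).
  x = 1: rhs = 0, matching y values: 0 (1 points).
  x = 2: rhs = 10, matching y values: 6, 7 (2 points).
  x = 3: rhs = 6, matching y values: none (0 points).
  x = 4: rhs = 7, matching y values: none (0 points).
  x = 5: rhs = 6, matching y values: none (0 points).
  x = 6: rhs = 9, matching y values: 3, 10 (2 points).
  x = 7: rhs = 9, matching y values: 3, 10 (2 points).
  x = 8: rhs = 12, matching y values: 5, 8 (2 points).
  x = 9: rhs = 11, matching y values: none (0 points).
  x = 10: rhs = 12, matching y values: 5, 8 (2 points).
  x = 11: rhs = 8, matching y values: none (0 points).
  x = 12: rhs = 5, matching y values: none (0 points).
Total affine count: 13.
Full point count |E(F_13)| = 13 + 1 = 14.
Hasse bound: |14 − (13+1)| = |0| = 0 ≤ 2√13 ≈ 7.2111 ✓.


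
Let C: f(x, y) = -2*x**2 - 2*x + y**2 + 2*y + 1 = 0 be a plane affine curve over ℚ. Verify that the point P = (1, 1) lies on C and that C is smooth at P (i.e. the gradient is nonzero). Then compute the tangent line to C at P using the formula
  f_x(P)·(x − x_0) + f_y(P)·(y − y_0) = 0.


Tangent line at P: -6*x + 4*y + 2 = 0.

Step 1: f(1, 1) = 0, so P lies on C.
Step 2: partial derivatives
  f_x(x, y) = -4*x - 2, f_y(x, y) = 2*y + 2.
  f_x(P) = -6, f_y(P) = 4 (gradient nonzero, so P is smooth).
Step 3: tangent line at P: -6·(x − 1) + 4·(y − 1) = 0.
Expanding: -6*x + 4*y + 2 = 0.


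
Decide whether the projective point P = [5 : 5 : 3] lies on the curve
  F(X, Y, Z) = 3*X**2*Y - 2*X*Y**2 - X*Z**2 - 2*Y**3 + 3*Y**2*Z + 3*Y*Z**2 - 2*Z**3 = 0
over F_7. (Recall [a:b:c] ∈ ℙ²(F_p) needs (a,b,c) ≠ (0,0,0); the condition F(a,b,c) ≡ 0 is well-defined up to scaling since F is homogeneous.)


F(5,5,3) ≡ 3 (mod 7); P is NOT on the curve.

Evaluate F(5, 5, 3) term-by-term (mod 7).
  3*X**2*Y ↦ 3·25·5·1 = 375
  -2*X*Y**2 ↦ -2·5·25·1 = -250
  -X*Z**2 ↦ -1·5·1·9 = -45
  -2*Y**3 ↦ -2·1·125·1 = -250
  3*Y**2*Z ↦ 3·1·25·3 = 225
  3*Y*Z**2 ↦ 3·1·5·9 = 135
  -2*Z**3 ↦ -2·1·1·27 = -54
Sum: F(5, 5, 3) = (375) + (-250) + (-45) + (-250) + (225) + (135) + (-54) = 136.
Reducing mod 7: 136 ≡ 3 (mod 7).
Since F(a, b, c) ≡ 3 ≠ 0 (mod 7), P does NOT lie on the curve.


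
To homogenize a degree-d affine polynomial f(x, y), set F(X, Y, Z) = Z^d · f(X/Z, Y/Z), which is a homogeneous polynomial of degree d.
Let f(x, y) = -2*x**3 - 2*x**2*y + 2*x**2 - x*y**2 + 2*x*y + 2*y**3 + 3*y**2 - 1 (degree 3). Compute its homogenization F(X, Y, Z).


F(X, Y, Z) = -2*X**3 - 2*X**2*Y + 2*X**2*Z - X*Y**2 + 2*X*Y*Z + 2*Y**3 + 3*Y**2*Z - Z**3

deg(f) = 3.
Substitute x = X/Z, y = Y/Z into f, then multiply by Z^3.
  monomial -2·x^3·y^0 ↦ -2·X^3·Y^0·Z^0.
  monomial -2·x^2·y^1 ↦ -2·X^2·Y^1·Z^0.
  monomial 2·x^2·y^0 ↦ 2·X^2·Y^0·Z^1.
  monomial -1·x^1·y^2 ↦ -1·X^1·Y^2·Z^0.
  monomial 2·x^1·y^1 ↦ 2·X^1·Y^1·Z^1.
  monomial 2·x^0·y^3 ↦ 2·X^0·Y^3·Z^0.
  monomial 3·x^0·y^2 ↦ 3·X^0·Y^2·Z^1.
  monomial -1·x^0·y^0 ↦ -1·X^0·Y^0·Z^3.
Collecting: F(X, Y, Z) = -2*X**3 - 2*X**2*Y + 2*X**2*Z - X*Y**2 + 2*X*Y*Z + 2*Y**3 + 3*Y**2*Z - Z**3.


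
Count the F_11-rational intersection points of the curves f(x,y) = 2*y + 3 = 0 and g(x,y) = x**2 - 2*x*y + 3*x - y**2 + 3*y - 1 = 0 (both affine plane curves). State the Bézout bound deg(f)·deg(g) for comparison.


Common zeros: {(2, 4), (3, 4)}; count = 2; Bézout bound = 2.

deg(f) = 1, deg(g) = 2, so Bézout bound = 2.
Scan x ∈ F_11. For each x, list the y ∈ F_11 with f(x, y) ≡ 0 and those with g(x, y) ≡ 0 (mod 11); the common zeros in that column are the intersection.
  x = 0: f ≡ 0 at y ∈ {4}; g ≡ 0 at y ∈ {5, 9}; common: ∅.
  x = 1: f ≡ 0 at y ∈ {4}; g ≡ 0 at y ∈ ∅; common: ∅.
  x = 2: f ≡ 0 at y ∈ {4}; g ≡ 0 at y ∈ {4, 6}; common: {4}.
  x = 3: f ≡ 0 at y ∈ {4}; g ≡ 0 at y ∈ {4}; common: {4}.
  x = 4: f ≡ 0 at y ∈ {4}; g ≡ 0 at y ∈ {8, 9}; common: ∅.
  x = 5: f ≡ 0 at y ∈ {4}; g ≡ 0 at y ∈ ∅; common: ∅.
  x = 6: f ≡ 0 at y ∈ {4}; g ≡ 0 at y ∈ ∅; common: ∅.
  x = 7: f ≡ 0 at y ∈ {4}; g ≡ 0 at y ∈ {5, 6}; common: ∅.
  x = 8: f ≡ 0 at y ∈ {4}; g ≡ 0 at y ∈ {10}; common: ∅.
  x = 9: f ≡ 0 at y ∈ {4}; g ≡ 0 at y ∈ {8, 10}; common: ∅.
  x = 10: f ≡ 0 at y ∈ {4}; g ≡ 0 at y ∈ ∅; common: ∅.
Collecting: common zeros = {(2, 4), (3, 4)}, so the count is 2.
Comparison with the Bézout bound: 2 ≤ 2 = deg(f)·deg(g), as expected for curves with no common component (the bound is attained).


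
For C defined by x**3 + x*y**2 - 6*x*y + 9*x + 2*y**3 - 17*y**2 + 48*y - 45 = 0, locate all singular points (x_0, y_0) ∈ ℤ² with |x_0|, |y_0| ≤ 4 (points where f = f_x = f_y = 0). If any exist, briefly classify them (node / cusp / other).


Singular points: {(0, 3)}; classification: cusp.

Compute partial derivatives:
  f_x = 3*x**2 + y**2 - 6*y + 9.
  f_y = 2*x*y - 6*x + 6*y**2 - 34*y + 48.
Scan x_0 ∈ {−4, ..., 4}. For each x_0, f_y(x_0, y) is a polynomial in y; find its integer roots y ∈ {−4, ..., 4}, then test f_x and f at those candidates.
  x = -4: f_y(-4, y) = 6*y**2 - 42*y + 72; vanishes at y ∈ {3, 4}. (-4, 3): f_x = 48 ≠ 0; (-4, 4): f_x = 49 ≠ 0.
  x = -3: f_y(-3, y) = 6*y**2 - 40*y + 66; vanishes at y ∈ {3}. (-3, 3): f_x = 27 ≠ 0.
  x = -2: f_y(-2, y) = 6*y**2 - 38*y + 60; vanishes at y ∈ {3}. (-2, 3): f_x = 12 ≠ 0.
  x = -1: f_y(-1, y) = 6*y**2 - 36*y + 54; vanishes at y ∈ {3}. (-1, 3): f_x = 3 ≠ 0.
  x = 0: f_y(0, y) = 6*y**2 - 34*y + 48; vanishes at y ∈ {3}. (0, 3): f_x = 0, f = 0 — SINGULAR.
  x = 1: f_y(1, y) = 6*y**2 - 32*y + 42; vanishes at y ∈ {3}. (1, 3): f_x = 3 ≠ 0.
  x = 2: f_y(2, y) = 6*y**2 - 30*y + 36; vanishes at y ∈ {2, 3}. (2, 2): f_x = 13 ≠ 0; (2, 3): f_x = 12 ≠ 0.
  x = 3: f_y(3, y) = 6*y**2 - 28*y + 30; vanishes at y ∈ {3}. (3, 3): f_x = 27 ≠ 0.
  x = 4: f_y(4, y) = 6*y**2 - 26*y + 24; vanishes at y ∈ {3}. (4, 3): f_x = 48 ≠ 0.
Only singular point on the grid: (0, 3).
Classify: substitute x = 0 + u, y = 3 + v and expand: f = u**3 + u*v**2 + 2*v**3 + v**2.
No constant or linear terms (consistent with a singular point). Quadratic part: v**2. Cubic part: u**3 + u*v**2 + 2*v**3.
The quadratic part v**2 is a perfect square, so there is a single (double) tangent line v = 0, i.e. y = 3. Restricting the cubic part to that line (v = 0) leaves u**3 ≠ 0, so f is not divisible by v and the branch is v² ≈ -u**3 to lowest order — this is a cusp.
Classification: cusp.


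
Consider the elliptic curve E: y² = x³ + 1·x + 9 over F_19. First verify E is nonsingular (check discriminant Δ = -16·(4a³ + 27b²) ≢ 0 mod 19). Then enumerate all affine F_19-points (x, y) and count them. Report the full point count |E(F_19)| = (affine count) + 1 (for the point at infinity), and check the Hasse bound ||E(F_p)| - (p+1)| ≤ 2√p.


Affine points = {(0, 3), (0, 16), (1, 7), (1, 12), (2, 0), (3, 1), (3, 18), (4, 1), (4, 18), (5, 5), (5, 14), (7, 6), (7, 13), (8, 4), (8, 15), (9, 5), (9, 14), (12, 1), (12, 18), (15, 6), (15, 13), (16, 6), (16, 13), (18, 8), (18, 11)}; affine count = 25; |E(F_19)| = 26.

Discriminant check: Δ ∝ 4a³ + 27b² = 4·1³ + 27·9² = 4·1 + 27·81 ≡ 6 (mod 19). Nonzero ⇒ E is nonsingular.
For each x ∈ F_19, compute rhs = x³ + 1·x + 9 mod 19, then count y ∈ F_19 with y² ≡ rhs.
  x = 0: rhs = 9, matching y values: 3, 16 (2 points).
  x = 1: rhs = 11, matching y values: 7, 12 (2 points).
  x = 2: rhs = 0, matching y values: 0 (1 points).
  x = 3: rhs = 1, matching y values: 1, 18 (2 points).
  x = 4: rhs = 1, matching y values: 1, 18 (2 points).
  x = 5: rhs = 6, matching y values: 5, 14 (2 points).
  x = 6: rhs = 3, matching y values: none (0 points).
  x = 7: rhs = 17, matching y values: 6, 13 (2 points).
  x = 8: rhs = 16, matching y values: 4, 15 (2 points).
  x = 9: rhs = 6, matching y values: 5, 14 (2 points).
  x = 10: rhs = 12, matching y values: none (0 points).
  x = 11: rhs = 2, matching y values: none (0 points).
  x = 12: rhs = 1, matching y values: 1, 18 (2 points).
  x = 13: rhs = 15, matching y values: none (0 points).
  x = 14: rhs = 12, matching y values: none (0 points).
  x = 15: rhs = 17, matching y values: 6, 13 (2 points).
  x = 16: rhs = 17, matching y values: 6, 13 (2 points).
  x = 17: rhs = 18, matching y values: none (0 points).
  x = 18: rhs = 7, matching y values: 8, 11 (2 points).
Total affine count: 25.
Full point count |E(F_19)| = 25 + 1 = 26.
Hasse bound: |26 − (19+1)| = |6| = 6 ≤ 2√19 ≈ 8.7178 ✓.


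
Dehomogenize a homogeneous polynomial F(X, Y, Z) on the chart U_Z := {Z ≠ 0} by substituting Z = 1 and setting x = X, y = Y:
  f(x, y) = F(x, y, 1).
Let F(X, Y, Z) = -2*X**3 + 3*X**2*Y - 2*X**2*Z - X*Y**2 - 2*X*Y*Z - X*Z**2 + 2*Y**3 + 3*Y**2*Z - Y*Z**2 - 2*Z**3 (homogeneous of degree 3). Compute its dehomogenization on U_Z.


f(x, y) = -2*x**3 + 3*x**2*y - 2*x**2 - x*y**2 - 2*x*y - x + 2*y**3 + 3*y**2 - y - 2

On U_Z we set Z = 1. Each monomial c·X^i·Y^j·Z^k in F becomes c·x^i·y^j·1^k = c·x^i·y^j.
Substituting Z = 1: F(X, Y, 1) = -2*x**3 + 3*x**2*y - 2*x**2 - x*y**2 - 2*x*y - x + 2*y**3 + 3*y**2 - y - 2.
Note: deg(f) ≤ deg(F) = 3; strict inequality happens when F is divisible by Z (lost terms).


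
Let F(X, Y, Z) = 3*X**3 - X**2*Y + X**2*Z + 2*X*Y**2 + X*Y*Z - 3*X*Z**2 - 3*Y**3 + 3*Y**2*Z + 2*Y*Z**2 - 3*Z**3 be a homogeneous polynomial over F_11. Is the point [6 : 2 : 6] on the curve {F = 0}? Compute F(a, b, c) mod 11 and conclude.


F(6,2,6) ≡ 6 (mod 11); P is NOT on the curve.

Evaluate F(6, 2, 6) term-by-term (mod 11).
  3*X**3 ↦ 3·216·1·1 = 648
  -X**2*Y ↦ -1·36·2·1 = -72
  X**2*Z ↦ 1·36·1·6 = 216
  2*X*Y**2 ↦ 2·6·4·1 = 48
  X*Y*Z ↦ 1·6·2·6 = 72
  -3*X*Z**2 ↦ -3·6·1·36 = -648
  -3*Y**3 ↦ -3·1·8·1 = -24
  3*Y**2*Z ↦ 3·1·4·6 = 72
  2*Y*Z**2 ↦ 2·1·2·36 = 144
  -3*Z**3 ↦ -3·1·1·216 = -648
Sum: F(6, 2, 6) = (648) + (-72) + (216) + (48) + (72) + (-648) + (-24) + (72) + (144) + (-648) = -192.
Reducing mod 11: -192 ≡ 6 (mod 11).
Since F(a, b, c) ≡ 6 ≠ 0 (mod 11), P does NOT lie on the curve.


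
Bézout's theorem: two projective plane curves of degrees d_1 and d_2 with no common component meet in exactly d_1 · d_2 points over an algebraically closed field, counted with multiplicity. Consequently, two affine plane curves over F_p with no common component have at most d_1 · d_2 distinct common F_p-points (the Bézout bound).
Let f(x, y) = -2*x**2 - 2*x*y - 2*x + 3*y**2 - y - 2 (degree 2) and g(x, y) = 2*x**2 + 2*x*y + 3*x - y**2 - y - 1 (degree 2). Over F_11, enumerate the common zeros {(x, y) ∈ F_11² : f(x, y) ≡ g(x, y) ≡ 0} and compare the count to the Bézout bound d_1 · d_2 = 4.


Common zeros: {(10, 10)}; count = 1; Bézout bound = 4.

deg(f) = 2, deg(g) = 2, so Bézout bound = 4.
Scan x ∈ F_11. For each x, list the y ∈ F_11 with f(x, y) ≡ 0 and those with g(x, y) ≡ 0 (mod 11); the common zeros in that column are the intersection.
  x = 0: f ≡ 0 at y ∈ {1, 3}; g ≡ 0 at y ∈ ∅; common: ∅.
  x = 1: f ≡ 0 at y ∈ {2, 10}; g ≡ 0 at y ∈ ∅; common: ∅.
  x = 2: f ≡ 0 at y ∈ ∅; g ≡ 0 at y ∈ ∅; common: ∅.
  x = 3: f ≡ 0 at y ∈ {8, 9}; g ≡ 0 at y ∈ ∅; common: ∅.
  x = 4: f ≡ 0 at y ∈ ∅; g ≡ 0 at y ∈ {3, 4}; common: ∅.
  x = 5: f ≡ 0 at y ∈ ∅; g ≡ 0 at y ∈ ∅; common: ∅.
  x = 6: f ≡ 0 at y ∈ ∅; g ≡ 0 at y ∈ {1, 10}; common: ∅.
  x = 7: f ≡ 0 at y ∈ {2, 3}; g ≡ 0 at y ∈ {4, 9}; common: ∅.
  x = 8: f ≡ 0 at y ∈ ∅; g ≡ 0 at y ∈ {1, 3}; common: ∅.
  x = 9: f ≡ 0 at y ∈ {1, 9}; g ≡ 0 at y ∈ ∅; common: ∅.
  x = 10: f ≡ 0 at y ∈ {8, 10}; g ≡ 0 at y ∈ {9, 10}; common: {10}.
Collecting: common zeros = {(10, 10)}, so the count is 1.
Comparison with the Bézout bound: 1 ≤ 4 = deg(f)·deg(g), as expected for curves with no common component (the affine F_11-count falls short of the bound because intersections may lie at infinity, over extension fields, or carry multiplicity).


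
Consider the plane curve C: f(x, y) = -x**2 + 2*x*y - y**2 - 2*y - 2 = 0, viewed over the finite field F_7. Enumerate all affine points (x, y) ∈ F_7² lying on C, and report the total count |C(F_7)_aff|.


Affine F_7-points: {(1, 2), (1, 5), (2, 4), (2, 5), (3, 2), (6, 4), (6, 6)}; count = 7.

For each of the 49 pairs (x, y) ∈ F_7², evaluate f(x, y) mod 7. Record the zeros.
  x = 0: [0↦5, 1↦2, 2↦4, 3↦4, 4↦2, 5↦5, 6↦6]  zeros at y ∈ ∅
  x = 1: [0↦4, 1↦3, 2↦0, 3↦2, 4↦2, 5↦0, 6↦3]  zeros at y ∈ {2, 5}
  x = 2: [0↦1, 1↦2, 2↦1, 3↦5, 4↦0, 5↦0, 6↦5]  zeros at y ∈ {4, 5}
  x = 3: [0↦3, 1↦6, 2↦0, 3↦6, 4↦3, 5↦5, 6↦5]  zeros at y ∈ {2}
  x = 4: [0↦3, 1↦1, 2↦4, 3↦5, 4↦4, 5↦1, 6↦3]  zeros at y ∈ ∅
  x = 5: [0↦1, 1↦1, 2↦6, 3↦2, 4↦3, 5↦2, 6↦6]  zeros at y ∈ ∅
  x = 6: [0↦4, 1↦6, 2↦6, 3↦4, 4↦0, 5↦1, 6↦0]  zeros at y ∈ {4, 6}
Collecting zeros: affine points = {(1, 2), (1, 5), (2, 4), (2, 5), (3, 2), (6, 4), (6, 6)}.
Total count |C(F_7)_aff| = 7.
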